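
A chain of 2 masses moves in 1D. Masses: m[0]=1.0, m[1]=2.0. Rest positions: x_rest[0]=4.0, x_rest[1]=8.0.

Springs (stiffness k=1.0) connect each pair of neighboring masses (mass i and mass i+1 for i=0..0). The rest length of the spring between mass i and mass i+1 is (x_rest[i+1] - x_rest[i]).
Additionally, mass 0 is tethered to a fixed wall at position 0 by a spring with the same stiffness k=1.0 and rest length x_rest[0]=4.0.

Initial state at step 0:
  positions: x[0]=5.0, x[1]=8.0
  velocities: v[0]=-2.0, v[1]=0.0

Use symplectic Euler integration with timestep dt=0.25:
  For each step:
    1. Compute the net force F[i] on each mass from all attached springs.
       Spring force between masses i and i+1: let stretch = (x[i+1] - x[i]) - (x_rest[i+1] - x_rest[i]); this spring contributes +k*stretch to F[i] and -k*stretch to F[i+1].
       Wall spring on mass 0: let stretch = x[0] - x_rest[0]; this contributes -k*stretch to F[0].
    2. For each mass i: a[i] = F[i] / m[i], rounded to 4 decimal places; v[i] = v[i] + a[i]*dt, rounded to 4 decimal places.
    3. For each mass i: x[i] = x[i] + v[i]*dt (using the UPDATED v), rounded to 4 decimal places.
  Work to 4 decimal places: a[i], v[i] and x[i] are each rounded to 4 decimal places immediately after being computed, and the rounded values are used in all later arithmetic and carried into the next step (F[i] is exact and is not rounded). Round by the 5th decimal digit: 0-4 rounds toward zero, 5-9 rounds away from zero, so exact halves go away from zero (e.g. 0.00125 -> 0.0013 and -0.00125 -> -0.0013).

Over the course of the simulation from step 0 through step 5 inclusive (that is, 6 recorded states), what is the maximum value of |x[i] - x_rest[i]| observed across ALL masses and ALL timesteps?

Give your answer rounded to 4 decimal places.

Step 0: x=[5.0000 8.0000] v=[-2.0000 0.0000]
Step 1: x=[4.3750 8.0313] v=[-2.5000 0.1250]
Step 2: x=[3.7051 8.0733] v=[-2.6797 0.1680]
Step 3: x=[3.0766 8.1038] v=[-2.5139 0.1220]
Step 4: x=[2.5700 8.1022] v=[-2.0263 -0.0064]
Step 5: x=[2.2486 8.0527] v=[-1.2858 -0.1979]
Max displacement = 1.7514

Answer: 1.7514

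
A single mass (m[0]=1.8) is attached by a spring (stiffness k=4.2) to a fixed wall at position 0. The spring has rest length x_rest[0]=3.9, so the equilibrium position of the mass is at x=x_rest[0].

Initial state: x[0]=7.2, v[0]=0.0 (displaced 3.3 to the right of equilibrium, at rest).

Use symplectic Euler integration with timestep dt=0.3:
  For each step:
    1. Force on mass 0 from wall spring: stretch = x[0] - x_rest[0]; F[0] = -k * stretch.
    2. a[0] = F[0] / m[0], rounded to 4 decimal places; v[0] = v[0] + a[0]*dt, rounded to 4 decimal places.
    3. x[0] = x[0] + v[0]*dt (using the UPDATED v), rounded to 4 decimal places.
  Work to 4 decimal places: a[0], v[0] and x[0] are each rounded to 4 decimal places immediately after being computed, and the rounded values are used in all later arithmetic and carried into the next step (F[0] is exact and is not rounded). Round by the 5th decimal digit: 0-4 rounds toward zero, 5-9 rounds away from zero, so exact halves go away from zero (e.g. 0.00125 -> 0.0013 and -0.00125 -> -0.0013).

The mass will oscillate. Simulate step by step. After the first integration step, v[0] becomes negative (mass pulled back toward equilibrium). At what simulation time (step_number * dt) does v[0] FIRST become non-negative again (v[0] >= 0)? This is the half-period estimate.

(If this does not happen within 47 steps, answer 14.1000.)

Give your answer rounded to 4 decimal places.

Answer: 2.1000

Derivation:
Step 0: x=[7.2000] v=[0.0000]
Step 1: x=[6.5070] v=[-2.3100]
Step 2: x=[5.2665] v=[-4.1349]
Step 3: x=[3.7391] v=[-5.0915]
Step 4: x=[2.2454] v=[-4.9789]
Step 5: x=[1.0992] v=[-3.8207]
Step 6: x=[0.5412] v=[-1.8601]
Step 7: x=[0.6885] v=[0.4911]
First v>=0 after going negative at step 7, time=2.1000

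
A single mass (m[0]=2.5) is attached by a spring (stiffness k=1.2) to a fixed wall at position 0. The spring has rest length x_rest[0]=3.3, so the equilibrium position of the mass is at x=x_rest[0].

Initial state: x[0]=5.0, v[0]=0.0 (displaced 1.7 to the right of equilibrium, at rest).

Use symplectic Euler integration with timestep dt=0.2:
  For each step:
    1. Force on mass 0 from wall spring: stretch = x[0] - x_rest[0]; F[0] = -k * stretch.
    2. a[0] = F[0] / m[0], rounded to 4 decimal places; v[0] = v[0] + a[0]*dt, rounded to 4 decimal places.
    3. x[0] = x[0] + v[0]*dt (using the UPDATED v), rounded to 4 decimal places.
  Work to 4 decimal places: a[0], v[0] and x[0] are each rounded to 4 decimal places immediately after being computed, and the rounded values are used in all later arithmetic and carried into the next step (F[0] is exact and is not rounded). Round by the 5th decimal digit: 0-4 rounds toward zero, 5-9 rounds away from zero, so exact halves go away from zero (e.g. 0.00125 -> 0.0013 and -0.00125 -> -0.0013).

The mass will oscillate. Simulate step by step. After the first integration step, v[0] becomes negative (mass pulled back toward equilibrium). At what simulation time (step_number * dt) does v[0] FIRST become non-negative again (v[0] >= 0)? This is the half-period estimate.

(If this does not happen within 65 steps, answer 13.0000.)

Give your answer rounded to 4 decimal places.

Step 0: x=[5.0000] v=[0.0000]
Step 1: x=[4.9674] v=[-0.1632]
Step 2: x=[4.9027] v=[-0.3233]
Step 3: x=[4.8073] v=[-0.4772]
Step 4: x=[4.6829] v=[-0.6219]
Step 5: x=[4.5320] v=[-0.7547]
Step 6: x=[4.3574] v=[-0.8730]
Step 7: x=[4.1625] v=[-0.9745]
Step 8: x=[3.9510] v=[-1.0573]
Step 9: x=[3.7270] v=[-1.1198]
Step 10: x=[3.4948] v=[-1.1608]
Step 11: x=[3.2589] v=[-1.1795]
Step 12: x=[3.0238] v=[-1.1756]
Step 13: x=[2.7940] v=[-1.1491]
Step 14: x=[2.5739] v=[-1.1005]
Step 15: x=[2.3677] v=[-1.0308]
Step 16: x=[2.1794] v=[-0.9413]
Step 17: x=[2.0127] v=[-0.8337]
Step 18: x=[1.8707] v=[-0.7101]
Step 19: x=[1.7561] v=[-0.5729]
Step 20: x=[1.6712] v=[-0.4247]
Step 21: x=[1.6175] v=[-0.2683]
Step 22: x=[1.5961] v=[-0.1068]
Step 23: x=[1.6075] v=[0.0568]
First v>=0 after going negative at step 23, time=4.6000

Answer: 4.6000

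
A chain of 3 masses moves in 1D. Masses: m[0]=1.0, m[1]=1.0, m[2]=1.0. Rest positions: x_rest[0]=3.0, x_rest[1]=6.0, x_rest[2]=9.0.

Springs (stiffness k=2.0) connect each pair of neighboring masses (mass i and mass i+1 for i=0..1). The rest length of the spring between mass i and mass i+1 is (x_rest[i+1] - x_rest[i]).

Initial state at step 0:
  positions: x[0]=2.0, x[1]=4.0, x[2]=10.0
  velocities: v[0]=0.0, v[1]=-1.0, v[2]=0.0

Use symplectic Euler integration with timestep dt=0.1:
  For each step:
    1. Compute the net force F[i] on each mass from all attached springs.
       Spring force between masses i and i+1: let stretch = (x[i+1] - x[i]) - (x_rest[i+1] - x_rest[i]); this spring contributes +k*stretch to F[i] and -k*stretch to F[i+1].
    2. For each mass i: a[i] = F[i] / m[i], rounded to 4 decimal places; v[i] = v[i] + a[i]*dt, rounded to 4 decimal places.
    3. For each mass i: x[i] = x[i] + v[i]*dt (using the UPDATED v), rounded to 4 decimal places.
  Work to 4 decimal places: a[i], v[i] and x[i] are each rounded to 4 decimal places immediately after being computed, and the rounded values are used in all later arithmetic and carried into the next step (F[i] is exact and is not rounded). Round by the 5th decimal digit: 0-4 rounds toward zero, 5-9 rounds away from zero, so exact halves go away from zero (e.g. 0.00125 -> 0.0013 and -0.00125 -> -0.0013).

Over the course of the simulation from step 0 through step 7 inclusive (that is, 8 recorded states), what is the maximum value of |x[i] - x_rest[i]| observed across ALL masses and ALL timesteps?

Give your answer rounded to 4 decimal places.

Answer: 2.0200

Derivation:
Step 0: x=[2.0000 4.0000 10.0000] v=[0.0000 -1.0000 0.0000]
Step 1: x=[1.9800 3.9800 9.9400] v=[-0.2000 -0.2000 -0.6000]
Step 2: x=[1.9400 4.0392 9.8208] v=[-0.4000 0.5920 -1.1920]
Step 3: x=[1.8820 4.1721 9.6460] v=[-0.5802 1.3285 -1.7483]
Step 4: x=[1.8098 4.3686 9.4217] v=[-0.7222 1.9653 -2.2431]
Step 5: x=[1.7288 4.6150 9.1563] v=[-0.8104 2.4642 -2.6537]
Step 6: x=[1.6455 4.8945 8.8601] v=[-0.8332 2.7952 -2.9620]
Step 7: x=[1.5672 5.1884 8.5446] v=[-0.7834 2.9385 -3.1551]
Max displacement = 2.0200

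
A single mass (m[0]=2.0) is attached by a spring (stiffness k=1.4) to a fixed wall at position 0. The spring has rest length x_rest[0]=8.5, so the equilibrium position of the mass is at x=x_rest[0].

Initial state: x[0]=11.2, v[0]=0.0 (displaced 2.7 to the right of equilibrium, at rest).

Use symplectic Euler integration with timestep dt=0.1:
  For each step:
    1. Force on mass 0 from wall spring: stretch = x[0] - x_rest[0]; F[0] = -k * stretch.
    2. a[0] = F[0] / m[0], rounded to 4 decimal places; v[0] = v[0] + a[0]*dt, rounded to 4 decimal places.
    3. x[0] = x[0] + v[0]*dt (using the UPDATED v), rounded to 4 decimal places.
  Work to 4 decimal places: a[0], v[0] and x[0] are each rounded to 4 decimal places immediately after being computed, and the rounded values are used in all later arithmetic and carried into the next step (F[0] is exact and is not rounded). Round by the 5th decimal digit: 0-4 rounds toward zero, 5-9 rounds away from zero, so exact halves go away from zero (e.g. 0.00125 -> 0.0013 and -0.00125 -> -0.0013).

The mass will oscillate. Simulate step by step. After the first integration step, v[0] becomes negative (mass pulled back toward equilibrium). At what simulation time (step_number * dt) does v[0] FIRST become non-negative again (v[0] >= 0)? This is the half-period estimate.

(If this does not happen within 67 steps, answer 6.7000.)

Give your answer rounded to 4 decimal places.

Step 0: x=[11.2000] v=[0.0000]
Step 1: x=[11.1811] v=[-0.1890]
Step 2: x=[11.1434] v=[-0.3767]
Step 3: x=[11.0872] v=[-0.5617]
Step 4: x=[11.0129] v=[-0.7428]
Step 5: x=[10.9210] v=[-0.9187]
Step 6: x=[10.8122] v=[-1.0882]
Step 7: x=[10.6872] v=[-1.2501]
Step 8: x=[10.5469] v=[-1.4032]
Step 9: x=[10.3923] v=[-1.5465]
Step 10: x=[10.2244] v=[-1.6790]
Step 11: x=[10.0444] v=[-1.7997]
Step 12: x=[9.8536] v=[-1.9078]
Step 13: x=[9.6533] v=[-2.0026]
Step 14: x=[9.4450] v=[-2.0833]
Step 15: x=[9.2301] v=[-2.1495]
Step 16: x=[9.0100] v=[-2.2006]
Step 17: x=[8.7864] v=[-2.2363]
Step 18: x=[8.5608] v=[-2.2564]
Step 19: x=[8.3347] v=[-2.2607]
Step 20: x=[8.1098] v=[-2.2491]
Step 21: x=[7.8876] v=[-2.2218]
Step 22: x=[7.6697] v=[-2.1789]
Step 23: x=[7.4576] v=[-2.1208]
Step 24: x=[7.2528] v=[-2.0478]
Step 25: x=[7.0568] v=[-1.9605]
Step 26: x=[6.8709] v=[-1.8595]
Step 27: x=[6.6964] v=[-1.7455]
Step 28: x=[6.5345] v=[-1.6193]
Step 29: x=[6.3863] v=[-1.4817]
Step 30: x=[6.2529] v=[-1.3337]
Step 31: x=[6.1353] v=[-1.1764]
Step 32: x=[6.0342] v=[-1.0109]
Step 33: x=[5.9504] v=[-0.8383]
Step 34: x=[5.8844] v=[-0.6598]
Step 35: x=[5.8367] v=[-0.4767]
Step 36: x=[5.8077] v=[-0.2903]
Step 37: x=[5.7975] v=[-0.1018]
Step 38: x=[5.8062] v=[0.0874]
First v>=0 after going negative at step 38, time=3.8000

Answer: 3.8000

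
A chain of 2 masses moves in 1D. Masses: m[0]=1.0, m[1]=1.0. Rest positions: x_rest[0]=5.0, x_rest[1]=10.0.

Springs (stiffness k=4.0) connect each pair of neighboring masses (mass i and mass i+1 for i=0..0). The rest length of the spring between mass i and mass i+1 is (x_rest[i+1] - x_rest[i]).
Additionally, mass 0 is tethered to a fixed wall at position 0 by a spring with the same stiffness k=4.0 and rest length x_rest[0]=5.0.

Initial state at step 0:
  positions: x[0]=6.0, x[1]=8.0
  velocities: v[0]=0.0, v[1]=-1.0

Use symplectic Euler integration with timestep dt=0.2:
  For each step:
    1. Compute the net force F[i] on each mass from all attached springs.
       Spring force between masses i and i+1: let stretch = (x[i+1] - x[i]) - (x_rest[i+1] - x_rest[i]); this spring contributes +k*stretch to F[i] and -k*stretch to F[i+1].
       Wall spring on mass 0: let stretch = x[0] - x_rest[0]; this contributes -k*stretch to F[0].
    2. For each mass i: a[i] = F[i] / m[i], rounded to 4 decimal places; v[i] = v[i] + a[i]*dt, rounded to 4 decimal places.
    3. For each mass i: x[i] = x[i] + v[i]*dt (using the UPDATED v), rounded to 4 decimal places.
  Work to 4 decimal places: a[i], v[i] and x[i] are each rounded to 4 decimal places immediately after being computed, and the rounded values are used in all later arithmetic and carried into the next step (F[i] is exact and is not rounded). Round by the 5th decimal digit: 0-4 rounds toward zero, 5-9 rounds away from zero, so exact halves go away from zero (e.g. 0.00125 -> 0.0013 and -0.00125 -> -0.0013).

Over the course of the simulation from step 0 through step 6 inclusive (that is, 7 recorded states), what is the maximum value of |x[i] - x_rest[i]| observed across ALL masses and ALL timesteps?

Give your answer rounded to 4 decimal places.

Answer: 2.1921

Derivation:
Step 0: x=[6.0000 8.0000] v=[0.0000 -1.0000]
Step 1: x=[5.3600 8.2800] v=[-3.2000 1.4000]
Step 2: x=[4.3296 8.8928] v=[-5.1520 3.0640]
Step 3: x=[3.3366 9.5755] v=[-4.9651 3.4134]
Step 4: x=[2.8079 10.0600] v=[-2.6433 2.4223]
Step 5: x=[2.9903 10.1841] v=[0.9121 0.6206]
Step 6: x=[3.8453 9.9572] v=[4.2749 -1.1344]
Max displacement = 2.1921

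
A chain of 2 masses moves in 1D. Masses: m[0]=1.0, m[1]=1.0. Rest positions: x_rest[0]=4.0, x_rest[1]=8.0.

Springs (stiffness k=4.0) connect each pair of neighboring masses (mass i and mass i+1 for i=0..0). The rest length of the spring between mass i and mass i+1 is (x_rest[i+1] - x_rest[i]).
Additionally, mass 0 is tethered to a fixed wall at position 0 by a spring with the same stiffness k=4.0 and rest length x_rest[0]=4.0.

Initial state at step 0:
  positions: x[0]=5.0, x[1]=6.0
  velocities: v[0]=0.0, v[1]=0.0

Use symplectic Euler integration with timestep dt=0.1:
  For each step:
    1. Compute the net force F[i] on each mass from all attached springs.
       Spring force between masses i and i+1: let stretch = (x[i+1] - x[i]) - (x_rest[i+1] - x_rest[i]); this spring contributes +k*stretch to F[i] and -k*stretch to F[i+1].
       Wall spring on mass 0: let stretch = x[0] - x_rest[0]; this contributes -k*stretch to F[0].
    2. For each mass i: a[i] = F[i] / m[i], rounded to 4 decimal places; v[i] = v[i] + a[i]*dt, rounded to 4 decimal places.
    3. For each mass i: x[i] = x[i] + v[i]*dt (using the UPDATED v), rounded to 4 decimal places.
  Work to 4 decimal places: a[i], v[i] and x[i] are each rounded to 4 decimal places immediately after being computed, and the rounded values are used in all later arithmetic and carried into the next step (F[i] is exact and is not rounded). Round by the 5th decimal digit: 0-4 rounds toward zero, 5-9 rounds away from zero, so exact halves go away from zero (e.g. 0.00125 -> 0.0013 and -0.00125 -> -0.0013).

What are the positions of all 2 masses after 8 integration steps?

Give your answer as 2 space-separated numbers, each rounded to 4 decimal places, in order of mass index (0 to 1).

Answer: 2.1693 8.4442

Derivation:
Step 0: x=[5.0000 6.0000] v=[0.0000 0.0000]
Step 1: x=[4.8400 6.1200] v=[-1.6000 1.2000]
Step 2: x=[4.5376 6.3488] v=[-3.0240 2.2880]
Step 3: x=[4.1261 6.6652] v=[-4.1146 3.1635]
Step 4: x=[3.6512 7.0400] v=[-4.7494 3.7479]
Step 5: x=[3.1658 7.4392] v=[-4.8544 3.9924]
Step 6: x=[2.7247 7.8275] v=[-4.4114 3.8830]
Step 7: x=[2.3787 8.1717] v=[-3.4602 3.4419]
Step 8: x=[2.1693 8.4442] v=[-2.0945 2.7247]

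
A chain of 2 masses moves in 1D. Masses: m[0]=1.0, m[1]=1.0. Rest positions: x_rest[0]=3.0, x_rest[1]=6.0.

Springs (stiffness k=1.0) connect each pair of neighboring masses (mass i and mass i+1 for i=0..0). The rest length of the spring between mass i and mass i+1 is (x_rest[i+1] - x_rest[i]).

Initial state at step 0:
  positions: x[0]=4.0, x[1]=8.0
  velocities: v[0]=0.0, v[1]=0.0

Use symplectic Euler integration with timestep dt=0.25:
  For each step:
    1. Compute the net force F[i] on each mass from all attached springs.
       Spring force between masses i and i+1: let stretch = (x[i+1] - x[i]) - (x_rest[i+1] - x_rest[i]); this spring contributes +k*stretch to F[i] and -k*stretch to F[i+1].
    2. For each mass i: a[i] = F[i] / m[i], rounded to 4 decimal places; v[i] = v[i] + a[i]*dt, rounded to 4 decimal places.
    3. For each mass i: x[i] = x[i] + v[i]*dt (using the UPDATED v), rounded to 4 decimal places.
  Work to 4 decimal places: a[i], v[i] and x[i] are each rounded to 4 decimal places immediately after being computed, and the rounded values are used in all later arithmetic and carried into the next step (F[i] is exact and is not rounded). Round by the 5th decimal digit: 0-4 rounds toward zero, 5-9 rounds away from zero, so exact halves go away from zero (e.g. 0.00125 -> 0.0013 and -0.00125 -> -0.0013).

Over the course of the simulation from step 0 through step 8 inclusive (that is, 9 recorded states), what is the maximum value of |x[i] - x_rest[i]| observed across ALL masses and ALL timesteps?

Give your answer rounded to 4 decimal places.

Step 0: x=[4.0000 8.0000] v=[0.0000 0.0000]
Step 1: x=[4.0625 7.9375] v=[0.2500 -0.2500]
Step 2: x=[4.1797 7.8203] v=[0.4688 -0.4688]
Step 3: x=[4.3370 7.6631] v=[0.6290 -0.6290]
Step 4: x=[4.5146 7.4855] v=[0.7105 -0.7105]
Step 5: x=[4.6904 7.3097] v=[0.7032 -0.7032]
Step 6: x=[4.8424 7.1577] v=[0.6080 -0.6080]
Step 7: x=[4.9516 7.0485] v=[0.4368 -0.4368]
Step 8: x=[5.0044 6.9958] v=[0.2110 -0.2110]
Max displacement = 2.0044

Answer: 2.0044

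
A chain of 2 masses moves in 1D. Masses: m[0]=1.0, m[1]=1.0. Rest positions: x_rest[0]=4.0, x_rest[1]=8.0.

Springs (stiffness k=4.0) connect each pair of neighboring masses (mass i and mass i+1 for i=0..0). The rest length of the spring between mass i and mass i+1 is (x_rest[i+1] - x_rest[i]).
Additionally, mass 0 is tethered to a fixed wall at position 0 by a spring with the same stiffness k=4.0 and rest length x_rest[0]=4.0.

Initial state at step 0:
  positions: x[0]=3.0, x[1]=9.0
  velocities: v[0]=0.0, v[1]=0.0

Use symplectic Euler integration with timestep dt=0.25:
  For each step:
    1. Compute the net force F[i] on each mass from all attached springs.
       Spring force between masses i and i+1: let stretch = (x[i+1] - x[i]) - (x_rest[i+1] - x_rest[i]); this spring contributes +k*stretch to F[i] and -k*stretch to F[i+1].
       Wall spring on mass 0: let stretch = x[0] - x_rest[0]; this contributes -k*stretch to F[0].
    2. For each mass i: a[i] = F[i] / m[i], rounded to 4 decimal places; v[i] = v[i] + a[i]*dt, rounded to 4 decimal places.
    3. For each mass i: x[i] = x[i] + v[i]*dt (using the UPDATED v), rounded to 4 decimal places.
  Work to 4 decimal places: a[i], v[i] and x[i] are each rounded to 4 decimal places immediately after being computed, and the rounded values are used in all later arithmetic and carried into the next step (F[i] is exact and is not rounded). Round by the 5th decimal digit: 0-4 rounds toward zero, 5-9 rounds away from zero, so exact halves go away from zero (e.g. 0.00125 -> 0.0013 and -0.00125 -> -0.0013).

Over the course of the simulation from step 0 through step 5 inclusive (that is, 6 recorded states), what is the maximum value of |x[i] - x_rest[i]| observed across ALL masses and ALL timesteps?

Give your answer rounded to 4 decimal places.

Answer: 1.3281

Derivation:
Step 0: x=[3.0000 9.0000] v=[0.0000 0.0000]
Step 1: x=[3.7500 8.5000] v=[3.0000 -2.0000]
Step 2: x=[4.7500 7.8125] v=[4.0000 -2.7500]
Step 3: x=[5.3281 7.3594] v=[2.3125 -1.8125]
Step 4: x=[5.0820 7.3985] v=[-0.9843 0.1562]
Step 5: x=[4.1446 7.8584] v=[-3.7498 1.8397]
Max displacement = 1.3281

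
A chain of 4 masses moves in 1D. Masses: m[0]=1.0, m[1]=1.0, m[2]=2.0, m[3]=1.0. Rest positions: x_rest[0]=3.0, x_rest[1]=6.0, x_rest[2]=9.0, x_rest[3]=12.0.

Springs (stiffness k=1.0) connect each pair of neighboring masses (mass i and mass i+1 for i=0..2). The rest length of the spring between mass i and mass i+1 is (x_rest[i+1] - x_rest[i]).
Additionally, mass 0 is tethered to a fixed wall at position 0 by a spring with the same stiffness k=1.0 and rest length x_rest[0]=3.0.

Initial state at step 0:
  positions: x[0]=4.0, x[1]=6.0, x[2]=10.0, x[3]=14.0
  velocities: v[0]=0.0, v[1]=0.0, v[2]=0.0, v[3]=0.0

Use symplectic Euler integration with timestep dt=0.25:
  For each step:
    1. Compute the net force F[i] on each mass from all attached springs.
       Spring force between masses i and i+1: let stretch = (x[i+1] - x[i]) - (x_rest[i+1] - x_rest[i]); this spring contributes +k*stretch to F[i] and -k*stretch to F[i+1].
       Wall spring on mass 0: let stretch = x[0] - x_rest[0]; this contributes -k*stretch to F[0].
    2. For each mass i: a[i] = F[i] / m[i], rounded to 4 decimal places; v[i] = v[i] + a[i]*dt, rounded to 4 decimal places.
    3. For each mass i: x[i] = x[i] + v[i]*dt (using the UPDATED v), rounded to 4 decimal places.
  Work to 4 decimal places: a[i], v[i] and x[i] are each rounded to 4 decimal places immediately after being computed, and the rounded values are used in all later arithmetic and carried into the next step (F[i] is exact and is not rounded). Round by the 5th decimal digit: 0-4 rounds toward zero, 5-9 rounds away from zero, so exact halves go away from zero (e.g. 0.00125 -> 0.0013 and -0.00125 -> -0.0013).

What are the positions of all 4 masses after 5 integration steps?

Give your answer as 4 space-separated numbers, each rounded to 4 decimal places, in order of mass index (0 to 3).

Answer: 2.8296 7.1735 10.0495 13.1955

Derivation:
Step 0: x=[4.0000 6.0000 10.0000 14.0000] v=[0.0000 0.0000 0.0000 0.0000]
Step 1: x=[3.8750 6.1250 10.0000 13.9375] v=[-0.5000 0.5000 0.0000 -0.2500]
Step 2: x=[3.6484 6.3516 10.0020 13.8164] v=[-0.9063 0.9063 0.0078 -0.4844]
Step 3: x=[3.3628 6.6374 10.0091 13.6444] v=[-1.1426 1.1431 0.0283 -0.6880]
Step 4: x=[3.0716 6.9293 10.0244 13.4327] v=[-1.1647 1.1674 0.0613 -0.8468]
Step 5: x=[2.8296 7.1735 10.0495 13.1955] v=[-0.9682 0.9768 0.1005 -0.9489]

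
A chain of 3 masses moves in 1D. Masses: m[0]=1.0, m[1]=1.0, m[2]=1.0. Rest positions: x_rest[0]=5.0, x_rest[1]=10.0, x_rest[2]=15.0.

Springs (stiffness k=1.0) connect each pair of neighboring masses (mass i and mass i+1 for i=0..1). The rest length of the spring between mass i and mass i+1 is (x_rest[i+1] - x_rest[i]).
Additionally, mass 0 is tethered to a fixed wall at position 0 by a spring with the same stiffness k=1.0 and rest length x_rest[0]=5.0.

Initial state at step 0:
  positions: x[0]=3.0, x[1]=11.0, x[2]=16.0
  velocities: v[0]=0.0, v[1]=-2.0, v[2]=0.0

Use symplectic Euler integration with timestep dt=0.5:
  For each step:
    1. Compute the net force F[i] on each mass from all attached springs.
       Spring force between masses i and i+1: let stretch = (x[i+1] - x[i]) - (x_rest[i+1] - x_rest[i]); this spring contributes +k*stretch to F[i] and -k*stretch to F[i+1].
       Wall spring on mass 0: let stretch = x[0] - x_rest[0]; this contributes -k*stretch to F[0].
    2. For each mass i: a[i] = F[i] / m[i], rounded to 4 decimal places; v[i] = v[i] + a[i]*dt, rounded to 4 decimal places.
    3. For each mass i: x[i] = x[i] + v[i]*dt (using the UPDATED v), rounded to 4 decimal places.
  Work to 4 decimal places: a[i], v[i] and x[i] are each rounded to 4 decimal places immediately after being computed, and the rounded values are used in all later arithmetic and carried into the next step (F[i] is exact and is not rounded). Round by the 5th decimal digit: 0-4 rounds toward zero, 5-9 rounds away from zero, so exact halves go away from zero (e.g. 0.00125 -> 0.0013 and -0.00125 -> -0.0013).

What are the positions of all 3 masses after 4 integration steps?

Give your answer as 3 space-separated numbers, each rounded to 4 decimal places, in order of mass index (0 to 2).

Step 0: x=[3.0000 11.0000 16.0000] v=[0.0000 -2.0000 0.0000]
Step 1: x=[4.2500 9.2500 16.0000] v=[2.5000 -3.5000 0.0000]
Step 2: x=[5.6875 7.9375 15.5625] v=[2.8750 -2.6250 -0.8750]
Step 3: x=[6.2657 7.9688 14.4688] v=[1.1563 0.0625 -2.1875]
Step 4: x=[5.7032 9.1993 13.0001] v=[-1.1250 2.4610 -2.9375]

Answer: 5.7032 9.1993 13.0001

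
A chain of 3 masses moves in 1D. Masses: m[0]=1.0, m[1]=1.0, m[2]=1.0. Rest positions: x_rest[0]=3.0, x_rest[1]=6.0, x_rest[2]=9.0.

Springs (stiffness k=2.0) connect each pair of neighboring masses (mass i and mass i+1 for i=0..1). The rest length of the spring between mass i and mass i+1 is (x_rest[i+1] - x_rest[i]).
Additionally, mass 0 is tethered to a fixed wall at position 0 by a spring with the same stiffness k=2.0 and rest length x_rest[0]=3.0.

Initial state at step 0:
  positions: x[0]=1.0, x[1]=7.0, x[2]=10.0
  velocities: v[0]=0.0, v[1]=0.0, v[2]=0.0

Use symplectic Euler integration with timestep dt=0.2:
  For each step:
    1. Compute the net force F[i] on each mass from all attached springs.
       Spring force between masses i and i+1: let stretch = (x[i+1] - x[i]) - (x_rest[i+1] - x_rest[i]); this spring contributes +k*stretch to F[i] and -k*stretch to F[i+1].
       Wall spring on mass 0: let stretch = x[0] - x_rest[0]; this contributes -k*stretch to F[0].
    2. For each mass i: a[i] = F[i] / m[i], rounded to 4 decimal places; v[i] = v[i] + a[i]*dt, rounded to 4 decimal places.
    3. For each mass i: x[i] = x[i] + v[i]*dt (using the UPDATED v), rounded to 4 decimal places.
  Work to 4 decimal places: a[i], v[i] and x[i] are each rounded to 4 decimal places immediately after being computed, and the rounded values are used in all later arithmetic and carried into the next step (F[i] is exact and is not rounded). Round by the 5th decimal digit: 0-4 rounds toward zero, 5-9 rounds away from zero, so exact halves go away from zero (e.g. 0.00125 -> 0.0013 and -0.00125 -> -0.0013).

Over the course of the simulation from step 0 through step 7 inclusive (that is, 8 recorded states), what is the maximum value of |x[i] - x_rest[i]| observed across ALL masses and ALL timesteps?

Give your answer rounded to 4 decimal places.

Answer: 2.0103

Derivation:
Step 0: x=[1.0000 7.0000 10.0000] v=[0.0000 0.0000 0.0000]
Step 1: x=[1.4000 6.7600 10.0000] v=[2.0000 -1.2000 0.0000]
Step 2: x=[2.1168 6.3504 9.9808] v=[3.5840 -2.0480 -0.0960]
Step 3: x=[3.0029 5.8925 9.9112] v=[4.4307 -2.2893 -0.3482]
Step 4: x=[3.8800 5.5250 9.7601] v=[4.3854 -1.8377 -0.7557]
Step 5: x=[4.5783 5.3647 9.5102] v=[3.4914 -0.8017 -1.2497]
Step 6: x=[4.9732 5.4731 9.1686] v=[1.9746 0.5419 -1.7079]
Step 7: x=[5.0103 5.8371 8.7714] v=[0.1853 1.8201 -1.9861]
Max displacement = 2.0103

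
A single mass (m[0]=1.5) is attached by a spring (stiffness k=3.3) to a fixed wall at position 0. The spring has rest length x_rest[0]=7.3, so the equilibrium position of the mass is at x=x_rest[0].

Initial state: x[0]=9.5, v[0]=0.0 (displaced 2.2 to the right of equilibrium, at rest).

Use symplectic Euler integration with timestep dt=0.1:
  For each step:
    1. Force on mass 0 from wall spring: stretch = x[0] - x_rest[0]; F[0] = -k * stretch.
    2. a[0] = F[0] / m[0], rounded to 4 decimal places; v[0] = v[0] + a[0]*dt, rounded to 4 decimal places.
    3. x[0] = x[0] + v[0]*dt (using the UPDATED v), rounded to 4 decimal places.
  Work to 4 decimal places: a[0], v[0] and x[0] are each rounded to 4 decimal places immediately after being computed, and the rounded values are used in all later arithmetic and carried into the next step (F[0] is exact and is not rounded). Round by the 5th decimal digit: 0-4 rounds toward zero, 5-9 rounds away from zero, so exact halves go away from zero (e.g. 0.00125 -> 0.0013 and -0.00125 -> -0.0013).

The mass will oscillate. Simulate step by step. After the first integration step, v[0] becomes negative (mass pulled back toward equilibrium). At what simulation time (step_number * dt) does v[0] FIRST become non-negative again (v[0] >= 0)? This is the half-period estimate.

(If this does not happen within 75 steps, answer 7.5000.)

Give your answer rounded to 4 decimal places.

Step 0: x=[9.5000] v=[0.0000]
Step 1: x=[9.4516] v=[-0.4840]
Step 2: x=[9.3559] v=[-0.9574]
Step 3: x=[9.2149] v=[-1.4097]
Step 4: x=[9.0318] v=[-1.8310]
Step 5: x=[8.8106] v=[-2.2120]
Step 6: x=[8.5562] v=[-2.5443]
Step 7: x=[8.2741] v=[-2.8207]
Step 8: x=[7.9706] v=[-3.0350]
Step 9: x=[7.6524] v=[-3.1825]
Step 10: x=[7.3264] v=[-3.2600]
Step 11: x=[6.9998] v=[-3.2658]
Step 12: x=[6.6798] v=[-3.1998]
Step 13: x=[6.3735] v=[-3.0634]
Step 14: x=[6.0875] v=[-2.8596]
Step 15: x=[5.8282] v=[-2.5929]
Step 16: x=[5.6013] v=[-2.2691]
Step 17: x=[5.4118] v=[-1.8954]
Step 18: x=[5.2638] v=[-1.4800]
Step 19: x=[5.1606] v=[-1.0320]
Step 20: x=[5.1045] v=[-0.5613]
Step 21: x=[5.0967] v=[-0.0783]
Step 22: x=[5.1373] v=[0.4064]
First v>=0 after going negative at step 22, time=2.2000

Answer: 2.2000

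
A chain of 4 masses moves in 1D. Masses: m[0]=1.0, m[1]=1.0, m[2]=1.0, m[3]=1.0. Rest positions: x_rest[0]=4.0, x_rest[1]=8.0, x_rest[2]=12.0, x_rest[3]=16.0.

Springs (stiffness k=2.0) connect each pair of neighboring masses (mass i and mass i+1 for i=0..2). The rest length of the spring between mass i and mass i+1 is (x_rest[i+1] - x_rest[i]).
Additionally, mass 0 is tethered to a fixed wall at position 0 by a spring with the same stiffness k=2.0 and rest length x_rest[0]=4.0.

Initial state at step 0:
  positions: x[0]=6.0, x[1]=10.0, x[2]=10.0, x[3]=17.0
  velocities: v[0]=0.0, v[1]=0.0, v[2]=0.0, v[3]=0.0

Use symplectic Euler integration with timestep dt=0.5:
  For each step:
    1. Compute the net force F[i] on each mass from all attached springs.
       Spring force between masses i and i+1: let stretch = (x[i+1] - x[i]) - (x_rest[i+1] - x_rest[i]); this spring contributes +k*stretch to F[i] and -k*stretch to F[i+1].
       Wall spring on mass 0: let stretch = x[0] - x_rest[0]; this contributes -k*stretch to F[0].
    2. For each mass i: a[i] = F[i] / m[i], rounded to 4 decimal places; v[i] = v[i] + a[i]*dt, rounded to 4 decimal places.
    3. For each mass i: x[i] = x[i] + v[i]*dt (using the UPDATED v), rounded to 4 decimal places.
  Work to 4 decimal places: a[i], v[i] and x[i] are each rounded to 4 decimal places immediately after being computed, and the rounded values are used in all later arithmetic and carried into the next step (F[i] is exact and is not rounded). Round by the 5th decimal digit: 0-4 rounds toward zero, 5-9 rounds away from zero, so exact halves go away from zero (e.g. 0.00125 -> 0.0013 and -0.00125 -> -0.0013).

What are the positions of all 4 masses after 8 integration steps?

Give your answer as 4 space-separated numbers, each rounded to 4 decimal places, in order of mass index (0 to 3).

Step 0: x=[6.0000 10.0000 10.0000 17.0000] v=[0.0000 0.0000 0.0000 0.0000]
Step 1: x=[5.0000 8.0000 13.5000 15.5000] v=[-2.0000 -4.0000 7.0000 -3.0000]
Step 2: x=[3.0000 7.2500 15.2500 15.0000] v=[-4.0000 -1.5000 3.5000 -1.0000]
Step 3: x=[1.6250 8.3750 12.8750 16.6250] v=[-2.7500 2.2500 -4.7500 3.2500]
Step 4: x=[2.8125 8.3750 10.1250 18.3750] v=[2.3750 0.0000 -5.5000 3.5000]
Step 5: x=[5.3750 6.4688 10.6250 18.0000] v=[5.1250 -3.8125 1.0000 -0.7500]
Step 6: x=[5.7969 6.0938 12.7344 15.9375] v=[0.8438 -0.7501 4.2188 -4.1250]
Step 7: x=[3.4688 8.8906 13.1251 14.2735] v=[-4.6562 5.5936 0.7813 -3.3281]
Step 8: x=[2.1172 11.0938 11.9727 14.0353] v=[-2.7032 4.4063 -2.3048 -0.4765]

Answer: 2.1172 11.0938 11.9727 14.0353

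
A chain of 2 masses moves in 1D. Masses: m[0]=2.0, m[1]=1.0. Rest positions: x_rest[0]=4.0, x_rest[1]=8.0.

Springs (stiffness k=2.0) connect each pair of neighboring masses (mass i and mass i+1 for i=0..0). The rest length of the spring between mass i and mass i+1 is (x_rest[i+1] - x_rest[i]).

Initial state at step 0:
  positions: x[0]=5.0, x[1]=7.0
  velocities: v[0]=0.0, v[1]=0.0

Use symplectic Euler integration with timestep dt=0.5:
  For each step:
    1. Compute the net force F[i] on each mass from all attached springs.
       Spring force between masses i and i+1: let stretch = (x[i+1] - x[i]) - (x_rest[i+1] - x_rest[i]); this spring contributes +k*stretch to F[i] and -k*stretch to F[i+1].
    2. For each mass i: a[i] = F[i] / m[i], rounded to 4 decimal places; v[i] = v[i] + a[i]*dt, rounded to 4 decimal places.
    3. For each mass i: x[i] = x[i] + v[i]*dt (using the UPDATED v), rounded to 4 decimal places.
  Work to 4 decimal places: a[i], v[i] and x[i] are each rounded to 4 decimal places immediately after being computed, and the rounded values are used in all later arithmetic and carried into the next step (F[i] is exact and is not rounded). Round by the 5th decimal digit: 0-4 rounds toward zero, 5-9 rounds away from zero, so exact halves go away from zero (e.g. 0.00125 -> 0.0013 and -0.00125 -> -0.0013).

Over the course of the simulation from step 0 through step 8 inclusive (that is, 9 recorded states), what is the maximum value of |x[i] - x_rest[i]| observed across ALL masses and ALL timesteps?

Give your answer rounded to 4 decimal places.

Answer: 1.8125

Derivation:
Step 0: x=[5.0000 7.0000] v=[0.0000 0.0000]
Step 1: x=[4.5000 8.0000] v=[-1.0000 2.0000]
Step 2: x=[3.8750 9.2500] v=[-1.2500 2.5000]
Step 3: x=[3.5938 9.8125] v=[-0.5625 1.1250]
Step 4: x=[3.8673 9.2657] v=[0.5469 -1.0937]
Step 5: x=[4.4904 8.0197] v=[1.2461 -2.4921]
Step 6: x=[4.9958 7.0090] v=[1.0108 -2.0214]
Step 7: x=[5.0045 6.9917] v=[0.0174 -0.0346]
Step 8: x=[4.5100 7.9808] v=[-0.9890 1.9782]
Max displacement = 1.8125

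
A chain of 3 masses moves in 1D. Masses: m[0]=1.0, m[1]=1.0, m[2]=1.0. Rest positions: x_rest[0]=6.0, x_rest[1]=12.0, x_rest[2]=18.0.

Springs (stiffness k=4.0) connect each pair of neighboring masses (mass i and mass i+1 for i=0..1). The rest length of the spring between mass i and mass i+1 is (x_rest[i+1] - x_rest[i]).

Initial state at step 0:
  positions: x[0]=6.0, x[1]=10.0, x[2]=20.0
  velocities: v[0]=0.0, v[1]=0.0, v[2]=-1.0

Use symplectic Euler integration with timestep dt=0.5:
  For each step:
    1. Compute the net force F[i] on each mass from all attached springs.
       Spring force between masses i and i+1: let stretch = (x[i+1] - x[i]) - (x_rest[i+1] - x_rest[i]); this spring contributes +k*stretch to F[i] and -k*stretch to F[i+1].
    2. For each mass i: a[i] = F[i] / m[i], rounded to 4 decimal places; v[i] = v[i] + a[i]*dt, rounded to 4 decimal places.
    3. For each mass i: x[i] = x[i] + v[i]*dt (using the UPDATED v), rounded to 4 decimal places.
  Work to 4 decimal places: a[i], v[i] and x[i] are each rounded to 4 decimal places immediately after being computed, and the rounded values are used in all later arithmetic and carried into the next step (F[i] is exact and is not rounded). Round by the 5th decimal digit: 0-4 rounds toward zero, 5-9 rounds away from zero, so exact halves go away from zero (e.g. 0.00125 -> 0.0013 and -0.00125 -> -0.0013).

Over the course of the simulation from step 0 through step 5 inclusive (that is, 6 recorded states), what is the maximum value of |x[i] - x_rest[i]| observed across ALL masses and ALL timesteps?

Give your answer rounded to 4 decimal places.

Step 0: x=[6.0000 10.0000 20.0000] v=[0.0000 0.0000 -1.0000]
Step 1: x=[4.0000 16.0000 15.5000] v=[-4.0000 12.0000 -9.0000]
Step 2: x=[8.0000 9.5000 17.5000] v=[8.0000 -13.0000 4.0000]
Step 3: x=[7.5000 9.5000 17.5000] v=[-1.0000 0.0000 0.0000]
Step 4: x=[3.0000 15.5000 15.5000] v=[-9.0000 12.0000 -4.0000]
Step 5: x=[5.0000 9.0000 19.5000] v=[4.0000 -13.0000 8.0000]
Max displacement = 4.0000

Answer: 4.0000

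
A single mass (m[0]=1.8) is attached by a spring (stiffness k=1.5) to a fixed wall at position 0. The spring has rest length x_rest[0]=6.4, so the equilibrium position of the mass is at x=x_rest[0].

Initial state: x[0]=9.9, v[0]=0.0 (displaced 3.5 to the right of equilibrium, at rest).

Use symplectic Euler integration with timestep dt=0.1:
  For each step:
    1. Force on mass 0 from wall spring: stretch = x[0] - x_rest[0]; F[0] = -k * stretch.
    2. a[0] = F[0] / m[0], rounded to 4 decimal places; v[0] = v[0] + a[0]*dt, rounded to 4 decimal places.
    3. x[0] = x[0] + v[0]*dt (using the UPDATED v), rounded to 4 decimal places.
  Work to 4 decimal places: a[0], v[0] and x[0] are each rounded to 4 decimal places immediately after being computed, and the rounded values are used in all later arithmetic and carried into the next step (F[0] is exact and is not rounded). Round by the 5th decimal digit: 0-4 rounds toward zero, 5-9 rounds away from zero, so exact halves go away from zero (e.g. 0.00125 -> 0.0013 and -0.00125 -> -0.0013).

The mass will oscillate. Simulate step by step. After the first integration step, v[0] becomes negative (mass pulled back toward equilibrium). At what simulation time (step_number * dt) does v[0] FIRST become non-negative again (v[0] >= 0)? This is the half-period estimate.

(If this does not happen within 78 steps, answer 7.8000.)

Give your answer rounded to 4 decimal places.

Answer: 3.5000

Derivation:
Step 0: x=[9.9000] v=[0.0000]
Step 1: x=[9.8708] v=[-0.2917]
Step 2: x=[9.8127] v=[-0.5809]
Step 3: x=[9.7262] v=[-0.8653]
Step 4: x=[9.6120] v=[-1.1425]
Step 5: x=[9.4710] v=[-1.4102]
Step 6: x=[9.3044] v=[-1.6661]
Step 7: x=[9.1136] v=[-1.9081]
Step 8: x=[8.9002] v=[-2.1342]
Step 9: x=[8.6659] v=[-2.3426]
Step 10: x=[8.4128] v=[-2.5314]
Step 11: x=[8.1429] v=[-2.6991]
Step 12: x=[7.8585] v=[-2.8443]
Step 13: x=[7.5619] v=[-2.9658]
Step 14: x=[7.2556] v=[-3.0626]
Step 15: x=[6.9422] v=[-3.1339]
Step 16: x=[6.6243] v=[-3.1791]
Step 17: x=[6.3045] v=[-3.1978]
Step 18: x=[5.9855] v=[-3.1898]
Step 19: x=[5.6700] v=[-3.1553]
Step 20: x=[5.3606] v=[-3.0945]
Step 21: x=[5.0598] v=[-3.0079]
Step 22: x=[4.7702] v=[-2.8962]
Step 23: x=[4.4942] v=[-2.7604]
Step 24: x=[4.2340] v=[-2.6016]
Step 25: x=[3.9919] v=[-2.4211]
Step 26: x=[3.7699] v=[-2.2204]
Step 27: x=[3.5698] v=[-2.0012]
Step 28: x=[3.3933] v=[-1.7654]
Step 29: x=[3.2418] v=[-1.5148]
Step 30: x=[3.1166] v=[-1.2516]
Step 31: x=[3.0188] v=[-0.9780]
Step 32: x=[2.9492] v=[-0.6962]
Step 33: x=[2.9083] v=[-0.4086]
Step 34: x=[2.8965] v=[-0.1176]
Step 35: x=[2.9139] v=[0.1744]
First v>=0 after going negative at step 35, time=3.5000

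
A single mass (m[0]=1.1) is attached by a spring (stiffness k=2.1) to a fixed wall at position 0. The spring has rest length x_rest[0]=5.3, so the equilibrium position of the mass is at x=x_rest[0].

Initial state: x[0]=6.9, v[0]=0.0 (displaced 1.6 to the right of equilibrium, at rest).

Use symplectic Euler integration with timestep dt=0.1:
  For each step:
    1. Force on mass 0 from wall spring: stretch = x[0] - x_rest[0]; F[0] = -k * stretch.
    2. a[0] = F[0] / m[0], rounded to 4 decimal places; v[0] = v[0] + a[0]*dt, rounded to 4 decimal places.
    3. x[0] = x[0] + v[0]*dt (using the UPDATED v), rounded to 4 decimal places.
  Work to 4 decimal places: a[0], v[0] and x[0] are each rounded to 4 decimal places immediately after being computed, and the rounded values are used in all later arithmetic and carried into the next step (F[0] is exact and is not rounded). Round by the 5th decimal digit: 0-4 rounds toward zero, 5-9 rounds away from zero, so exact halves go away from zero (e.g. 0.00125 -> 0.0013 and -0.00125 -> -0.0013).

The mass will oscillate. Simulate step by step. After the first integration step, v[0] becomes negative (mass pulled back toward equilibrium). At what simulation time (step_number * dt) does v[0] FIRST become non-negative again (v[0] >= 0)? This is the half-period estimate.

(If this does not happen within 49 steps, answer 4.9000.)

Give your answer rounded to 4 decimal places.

Answer: 2.3000

Derivation:
Step 0: x=[6.9000] v=[0.0000]
Step 1: x=[6.8695] v=[-0.3055]
Step 2: x=[6.8090] v=[-0.6051]
Step 3: x=[6.7197] v=[-0.8932]
Step 4: x=[6.6033] v=[-1.1642]
Step 5: x=[6.4620] v=[-1.4130]
Step 6: x=[6.2985] v=[-1.6348]
Step 7: x=[6.1160] v=[-1.8254]
Step 8: x=[5.9179] v=[-1.9812]
Step 9: x=[5.7080] v=[-2.0992]
Step 10: x=[5.4903] v=[-2.1771]
Step 11: x=[5.2690] v=[-2.2134]
Step 12: x=[5.0483] v=[-2.2075]
Step 13: x=[4.8324] v=[-2.1595]
Step 14: x=[4.6254] v=[-2.0702]
Step 15: x=[4.4313] v=[-1.9414]
Step 16: x=[4.2537] v=[-1.7756]
Step 17: x=[4.0961] v=[-1.5759]
Step 18: x=[3.9615] v=[-1.3461]
Step 19: x=[3.8524] v=[-1.0906]
Step 20: x=[3.7710] v=[-0.8142]
Step 21: x=[3.7188] v=[-0.5223]
Step 22: x=[3.6968] v=[-0.2204]
Step 23: x=[3.7054] v=[0.0857]
First v>=0 after going negative at step 23, time=2.3000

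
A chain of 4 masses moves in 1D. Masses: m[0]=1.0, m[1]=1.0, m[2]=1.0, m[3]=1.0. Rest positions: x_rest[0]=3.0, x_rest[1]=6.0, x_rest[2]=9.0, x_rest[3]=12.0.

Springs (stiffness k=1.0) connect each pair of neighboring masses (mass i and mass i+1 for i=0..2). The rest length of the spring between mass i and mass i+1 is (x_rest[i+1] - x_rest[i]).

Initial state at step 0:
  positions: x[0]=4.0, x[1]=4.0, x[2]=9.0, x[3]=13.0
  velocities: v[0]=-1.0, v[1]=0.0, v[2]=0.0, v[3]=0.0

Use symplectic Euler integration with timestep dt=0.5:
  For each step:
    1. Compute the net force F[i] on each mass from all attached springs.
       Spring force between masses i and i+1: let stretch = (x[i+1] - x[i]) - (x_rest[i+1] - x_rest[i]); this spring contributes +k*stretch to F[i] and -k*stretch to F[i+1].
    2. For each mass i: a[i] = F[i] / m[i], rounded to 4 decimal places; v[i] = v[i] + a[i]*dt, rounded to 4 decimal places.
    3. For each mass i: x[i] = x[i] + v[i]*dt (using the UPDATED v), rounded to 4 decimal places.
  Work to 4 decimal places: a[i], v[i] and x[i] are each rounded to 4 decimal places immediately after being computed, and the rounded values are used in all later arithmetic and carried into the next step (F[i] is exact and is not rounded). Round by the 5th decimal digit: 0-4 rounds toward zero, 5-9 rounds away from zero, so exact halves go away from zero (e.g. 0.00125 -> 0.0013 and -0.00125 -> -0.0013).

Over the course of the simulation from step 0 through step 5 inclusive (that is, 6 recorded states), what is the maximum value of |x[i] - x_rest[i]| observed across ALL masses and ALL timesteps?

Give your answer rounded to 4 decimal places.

Step 0: x=[4.0000 4.0000 9.0000 13.0000] v=[-1.0000 0.0000 0.0000 0.0000]
Step 1: x=[2.7500 5.2500 8.7500 12.7500] v=[-2.5000 2.5000 -0.5000 -0.5000]
Step 2: x=[1.3750 6.7500 8.6250 12.2500] v=[-2.7500 3.0000 -0.2500 -1.0000]
Step 3: x=[0.5938 7.3750 8.9375 11.5938] v=[-1.5625 1.2500 0.6250 -1.3125]
Step 4: x=[0.7579 6.6953 9.5235 11.0235] v=[0.3281 -1.3594 1.1719 -1.1407]
Step 5: x=[1.6563 5.2383 9.7774 10.8282] v=[1.7968 -2.9140 0.5078 -0.3907]
Max displacement = 2.4062

Answer: 2.4062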